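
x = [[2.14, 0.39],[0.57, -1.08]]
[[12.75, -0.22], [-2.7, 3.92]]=x @ [[5.02, 0.51], [5.15, -3.36]]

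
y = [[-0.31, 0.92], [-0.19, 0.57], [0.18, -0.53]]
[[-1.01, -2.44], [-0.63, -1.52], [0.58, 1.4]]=y@[[-0.72, -1.74], [-1.34, -3.24]]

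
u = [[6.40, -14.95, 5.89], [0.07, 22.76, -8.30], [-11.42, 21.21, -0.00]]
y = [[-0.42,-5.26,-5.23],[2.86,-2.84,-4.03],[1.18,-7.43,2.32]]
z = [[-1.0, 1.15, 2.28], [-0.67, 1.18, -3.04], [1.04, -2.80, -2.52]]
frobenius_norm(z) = 5.82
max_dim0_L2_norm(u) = 34.52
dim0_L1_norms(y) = [4.46, 15.53, 11.58]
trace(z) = -2.34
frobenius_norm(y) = 12.23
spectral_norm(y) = 10.15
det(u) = 1249.29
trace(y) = -0.94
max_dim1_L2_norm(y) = 7.87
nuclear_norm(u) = 50.24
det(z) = 7.39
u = z @ y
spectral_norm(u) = 36.79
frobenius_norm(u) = 38.29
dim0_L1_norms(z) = [2.71, 5.13, 7.84]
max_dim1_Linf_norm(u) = 22.76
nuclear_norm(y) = 19.09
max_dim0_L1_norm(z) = 7.84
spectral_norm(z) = 4.96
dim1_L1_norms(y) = [10.91, 9.73, 10.93]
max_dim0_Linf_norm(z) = 3.04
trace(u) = 29.16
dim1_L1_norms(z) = [4.43, 4.89, 6.36]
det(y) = 168.87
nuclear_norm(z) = 8.46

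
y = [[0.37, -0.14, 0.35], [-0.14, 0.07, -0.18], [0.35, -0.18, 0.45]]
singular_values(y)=[0.83, 0.06, 0.0]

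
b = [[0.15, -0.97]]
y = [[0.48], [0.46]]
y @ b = [[0.07,-0.47], [0.07,-0.45]]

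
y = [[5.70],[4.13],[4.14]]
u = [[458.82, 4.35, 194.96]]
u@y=[[3440.37]]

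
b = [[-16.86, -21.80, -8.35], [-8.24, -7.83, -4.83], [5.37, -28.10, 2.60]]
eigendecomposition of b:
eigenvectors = [[-0.89,0.13,-0.52], [-0.40,0.22,0.03], [-0.21,-0.97,0.85]]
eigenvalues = [-28.63, 8.39, -1.85]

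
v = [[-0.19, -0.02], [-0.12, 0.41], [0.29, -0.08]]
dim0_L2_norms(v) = [0.37, 0.42]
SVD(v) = [[-0.21, 0.57], [-0.84, -0.52], [0.50, -0.64]] @ diag([0.47565547336928476, 0.28853400259560663]) @ [[0.60, -0.80],[-0.80, -0.6]]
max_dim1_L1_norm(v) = 0.53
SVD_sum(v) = [[-0.06, 0.08],[-0.24, 0.32],[0.14, -0.19]] + [[-0.13,  -0.1],[0.12,  0.09],[0.15,  0.11]]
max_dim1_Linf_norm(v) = 0.41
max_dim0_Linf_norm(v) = 0.41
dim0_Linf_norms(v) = [0.29, 0.41]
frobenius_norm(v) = 0.56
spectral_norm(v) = 0.48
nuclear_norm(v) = 0.76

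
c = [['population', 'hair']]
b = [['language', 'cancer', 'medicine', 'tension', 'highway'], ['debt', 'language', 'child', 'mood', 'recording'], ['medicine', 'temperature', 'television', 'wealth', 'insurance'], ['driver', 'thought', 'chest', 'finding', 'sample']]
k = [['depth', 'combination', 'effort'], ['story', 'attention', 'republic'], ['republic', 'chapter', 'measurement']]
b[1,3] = 'mood'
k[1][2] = 'republic'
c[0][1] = 'hair'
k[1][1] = 'attention'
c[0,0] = 'population'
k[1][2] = 'republic'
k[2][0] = 'republic'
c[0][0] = 'population'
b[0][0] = 'language'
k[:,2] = ['effort', 'republic', 'measurement']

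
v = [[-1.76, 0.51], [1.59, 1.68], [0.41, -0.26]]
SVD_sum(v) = [[-1.23, -0.59],[1.95, 0.94],[0.23, 0.11]] + [[-0.53,1.10], [-0.36,0.74], [0.18,-0.37]]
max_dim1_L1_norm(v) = 3.27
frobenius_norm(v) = 2.99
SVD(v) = [[-0.53, -0.8], [0.84, -0.54], [0.10, 0.27]] @ diag([2.5689358183979056, 1.5311658175887697]) @ [[0.90,0.44],[0.44,-0.9]]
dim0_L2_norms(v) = [2.41, 1.77]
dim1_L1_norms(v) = [2.27, 3.27, 0.67]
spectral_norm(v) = 2.57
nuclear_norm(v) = 4.10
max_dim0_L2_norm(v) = 2.41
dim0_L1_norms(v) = [3.76, 2.45]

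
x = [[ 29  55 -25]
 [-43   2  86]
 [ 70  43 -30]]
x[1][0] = -43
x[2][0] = 70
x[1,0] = -43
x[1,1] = 2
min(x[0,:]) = -25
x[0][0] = 29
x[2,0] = 70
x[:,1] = [55, 2, 43]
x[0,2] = -25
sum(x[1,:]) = 45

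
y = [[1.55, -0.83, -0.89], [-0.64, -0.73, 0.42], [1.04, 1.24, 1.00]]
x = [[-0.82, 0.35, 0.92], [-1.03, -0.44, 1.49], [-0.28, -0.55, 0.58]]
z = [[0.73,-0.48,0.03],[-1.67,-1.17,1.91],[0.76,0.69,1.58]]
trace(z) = 1.14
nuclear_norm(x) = 3.04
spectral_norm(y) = 2.02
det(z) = -4.28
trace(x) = -0.68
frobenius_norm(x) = 2.42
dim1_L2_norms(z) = [0.87, 2.79, 1.88]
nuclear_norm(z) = 5.50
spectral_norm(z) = 2.84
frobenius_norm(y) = 2.94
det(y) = -2.80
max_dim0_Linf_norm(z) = 1.91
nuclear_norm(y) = 4.72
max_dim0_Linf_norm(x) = 1.49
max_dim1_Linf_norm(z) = 1.91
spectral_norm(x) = 2.30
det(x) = 0.01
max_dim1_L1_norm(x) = 2.96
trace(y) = 1.82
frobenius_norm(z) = 3.48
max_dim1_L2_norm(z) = 2.79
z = x + y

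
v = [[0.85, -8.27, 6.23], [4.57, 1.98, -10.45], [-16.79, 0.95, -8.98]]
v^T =[[0.85, 4.57, -16.79], [-8.27, 1.98, 0.95], [6.23, -10.45, -8.98]]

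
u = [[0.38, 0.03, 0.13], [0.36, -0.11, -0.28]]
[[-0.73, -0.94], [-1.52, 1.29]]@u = [[-0.62, 0.08, 0.17], [-0.11, -0.19, -0.56]]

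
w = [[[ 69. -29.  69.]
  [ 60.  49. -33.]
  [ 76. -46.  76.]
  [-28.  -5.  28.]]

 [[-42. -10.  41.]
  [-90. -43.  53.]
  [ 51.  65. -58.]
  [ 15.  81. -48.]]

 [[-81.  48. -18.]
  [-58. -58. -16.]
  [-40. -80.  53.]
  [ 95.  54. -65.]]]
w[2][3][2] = -65.0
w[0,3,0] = -28.0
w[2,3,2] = -65.0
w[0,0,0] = 69.0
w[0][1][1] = 49.0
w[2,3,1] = 54.0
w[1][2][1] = 65.0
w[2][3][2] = -65.0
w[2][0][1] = 48.0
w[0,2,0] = 76.0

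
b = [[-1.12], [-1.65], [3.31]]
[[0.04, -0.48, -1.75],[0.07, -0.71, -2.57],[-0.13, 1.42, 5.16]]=b@[[-0.04, 0.43, 1.56]]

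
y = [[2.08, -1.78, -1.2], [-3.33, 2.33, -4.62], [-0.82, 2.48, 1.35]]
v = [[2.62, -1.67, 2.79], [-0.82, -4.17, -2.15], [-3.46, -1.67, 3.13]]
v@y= [[8.72,-1.64,8.34], [13.94,-13.59,17.35], [-4.20,10.03,16.09]]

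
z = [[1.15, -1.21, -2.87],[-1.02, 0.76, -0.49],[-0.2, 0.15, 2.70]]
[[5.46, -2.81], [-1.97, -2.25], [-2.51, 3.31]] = z @ [[0.95, 3.17], [-1.81, 2.16], [-0.76, 1.34]]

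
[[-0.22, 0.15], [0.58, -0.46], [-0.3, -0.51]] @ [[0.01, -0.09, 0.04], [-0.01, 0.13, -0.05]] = [[-0.00, 0.04, -0.02],[0.01, -0.11, 0.05],[0.0, -0.04, 0.01]]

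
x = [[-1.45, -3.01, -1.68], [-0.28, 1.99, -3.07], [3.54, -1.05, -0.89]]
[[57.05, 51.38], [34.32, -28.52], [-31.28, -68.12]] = x @ [[-13.64,-20.9], [-5.02,-9.73], [-13.19,4.89]]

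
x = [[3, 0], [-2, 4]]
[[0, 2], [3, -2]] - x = [[-3, 2], [5, -6]]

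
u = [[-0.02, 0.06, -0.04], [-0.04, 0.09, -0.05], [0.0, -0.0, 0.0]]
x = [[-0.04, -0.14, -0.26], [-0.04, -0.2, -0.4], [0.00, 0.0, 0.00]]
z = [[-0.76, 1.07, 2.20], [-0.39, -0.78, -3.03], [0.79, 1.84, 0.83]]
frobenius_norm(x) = 0.54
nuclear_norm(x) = 0.55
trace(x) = -0.24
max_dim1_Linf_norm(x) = 0.4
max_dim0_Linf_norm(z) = 3.03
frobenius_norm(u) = 0.13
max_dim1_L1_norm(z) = 4.2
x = u @ z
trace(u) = 0.07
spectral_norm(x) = 0.54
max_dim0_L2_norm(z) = 3.84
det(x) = 0.00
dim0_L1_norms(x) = [0.08, 0.34, 0.66]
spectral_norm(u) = 0.13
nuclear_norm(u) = 0.14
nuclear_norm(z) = 6.73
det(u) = 0.00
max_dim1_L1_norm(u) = 0.18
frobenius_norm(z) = 4.60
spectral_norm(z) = 4.22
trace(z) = -0.71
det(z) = -6.18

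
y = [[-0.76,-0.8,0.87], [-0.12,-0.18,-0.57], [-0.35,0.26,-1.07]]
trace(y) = -2.01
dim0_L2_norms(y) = [0.85, 0.86, 1.49]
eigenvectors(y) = [[(-0.62+0j), (-0.62-0j), 0.25+0.00j], [(0.42-0.25j), 0.42+0.25j, -0.73+0.00j], [0.33-0.51j, (0.33+0.51j), -0.64+0.00j]]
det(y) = -0.40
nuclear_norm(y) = 2.85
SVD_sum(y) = [[-0.27, -0.56, 1.11], [0.08, 0.17, -0.34], [0.21, 0.43, -0.85]] + [[-0.47,-0.26,-0.25],[-0.33,-0.18,-0.17],[-0.49,-0.27,-0.25]] + [[-0.01, 0.02, 0.01], [0.12, -0.17, -0.06], [-0.07, 0.1, 0.03]]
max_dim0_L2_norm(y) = 1.49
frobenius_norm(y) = 1.92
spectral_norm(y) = 1.65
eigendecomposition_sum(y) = [[(-0.48+0.21j), (-0.65-0.52j), 0.56+0.67j], [(0.24-0.33j), (0.64+0.09j), (-0.64-0.23j)], [0.09-0.50j, (0.77-0.25j), (-0.85+0.09j)]] + [[(-0.48-0.21j),-0.65+0.52j,0.56-0.67j],[(0.24+0.33j),(0.64-0.09j),-0.64+0.23j],[(0.09+0.5j),(0.77+0.25j),(-0.85-0.09j)]] + [[0.20+0.00j, (0.49+0j), (-0.24-0j)], [(-0.6-0j), (-1.46-0j), 0.71+0.00j], [-0.52-0.00j, -1.27-0.00j, 0.62+0.00j]]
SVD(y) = [[-0.77, -0.63, 0.10],[0.24, -0.43, -0.87],[0.59, -0.65, 0.48]] @ diag([1.649688149639786, 0.945900081038764, 0.2549549874564521]) @ [[0.21, 0.44, -0.87], [0.80, 0.44, 0.42], [-0.56, 0.78, 0.26]]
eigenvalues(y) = [(-0.69+0.39j), (-0.69-0.39j), (-0.64+0j)]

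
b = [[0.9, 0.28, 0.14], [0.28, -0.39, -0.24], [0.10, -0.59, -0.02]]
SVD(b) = [[-0.99,0.04,0.15], [-0.14,-0.65,-0.75], [0.07,-0.76,0.65]] @ diag([0.9638410516100488, 0.7668458082768849, 0.19379869338931865]) @ [[-0.96, -0.27, -0.11], [-0.29, 0.93, 0.23], [-0.04, -0.25, 0.97]]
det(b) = -0.14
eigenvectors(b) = [[0.98, 0.19, -0.03], [0.21, -0.72, -0.38], [-0.03, -0.67, 0.92]]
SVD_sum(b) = [[0.91,0.26,0.1],[0.13,0.04,0.01],[-0.07,-0.02,-0.01]] + [[-0.01,0.03,0.01], [0.15,-0.46,-0.11], [0.17,-0.54,-0.13]] + [[-0.0, -0.01, 0.03], [0.01, 0.04, -0.14], [-0.0, -0.03, 0.12]]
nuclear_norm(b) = 1.92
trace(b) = 0.49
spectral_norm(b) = 0.96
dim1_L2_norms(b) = [0.95, 0.54, 0.6]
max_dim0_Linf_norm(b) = 0.9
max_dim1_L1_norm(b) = 1.32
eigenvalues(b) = [0.96, -0.68, 0.22]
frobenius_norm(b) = 1.25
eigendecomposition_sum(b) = [[0.93, 0.15, 0.10], [0.20, 0.03, 0.02], [-0.02, -0.0, -0.0]] + [[-0.03, 0.12, 0.05], [0.1, -0.48, -0.19], [0.09, -0.44, -0.18]] + [[-0.0, 0.01, -0.01],[-0.01, 0.06, -0.07],[0.03, -0.14, 0.16]]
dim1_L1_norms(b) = [1.32, 0.91, 0.71]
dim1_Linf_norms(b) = [0.9, 0.39, 0.59]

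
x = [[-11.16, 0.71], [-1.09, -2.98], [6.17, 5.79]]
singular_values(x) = [13.09, 5.95]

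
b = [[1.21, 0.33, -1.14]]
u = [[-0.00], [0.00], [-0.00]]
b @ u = [[0.00]]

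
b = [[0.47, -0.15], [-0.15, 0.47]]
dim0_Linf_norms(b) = [0.47, 0.47]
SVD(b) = [[-0.71, 0.71], [0.71, 0.71]] @ diag([0.6199999999999999, 0.31999999999999995]) @ [[-0.71, 0.71], [0.71, 0.71]]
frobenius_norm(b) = 0.70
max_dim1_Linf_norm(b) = 0.47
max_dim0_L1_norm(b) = 0.62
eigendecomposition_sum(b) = [[0.31, -0.31], [-0.31, 0.31]] + [[0.16, 0.16], [0.16, 0.16]]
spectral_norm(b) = 0.62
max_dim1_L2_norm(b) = 0.49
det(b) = 0.20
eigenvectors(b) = [[0.71, 0.71],[-0.71, 0.71]]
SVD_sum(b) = [[0.31,-0.31], [-0.31,0.31]] + [[0.16,0.16],[0.16,0.16]]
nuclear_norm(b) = 0.94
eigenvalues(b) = [0.62, 0.32]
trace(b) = 0.94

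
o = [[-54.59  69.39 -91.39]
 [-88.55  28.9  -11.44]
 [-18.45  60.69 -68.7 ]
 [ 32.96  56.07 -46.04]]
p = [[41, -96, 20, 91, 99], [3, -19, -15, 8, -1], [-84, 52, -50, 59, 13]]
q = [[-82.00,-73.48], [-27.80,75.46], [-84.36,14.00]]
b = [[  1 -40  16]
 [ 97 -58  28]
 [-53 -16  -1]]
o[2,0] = -18.45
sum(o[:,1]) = 215.04999999999998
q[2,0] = -84.36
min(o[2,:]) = -68.7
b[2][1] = -16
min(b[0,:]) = -40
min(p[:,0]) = -84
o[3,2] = -46.04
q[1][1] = 75.46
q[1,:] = [-27.8, 75.46]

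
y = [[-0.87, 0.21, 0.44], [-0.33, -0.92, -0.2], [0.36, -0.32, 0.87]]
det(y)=0.989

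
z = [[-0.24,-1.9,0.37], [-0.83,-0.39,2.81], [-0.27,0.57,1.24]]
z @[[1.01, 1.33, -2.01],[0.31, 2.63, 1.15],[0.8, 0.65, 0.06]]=[[-0.54, -5.08, -1.68], [1.29, -0.3, 1.39], [0.90, 1.95, 1.27]]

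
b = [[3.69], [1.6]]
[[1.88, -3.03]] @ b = [[2.09]]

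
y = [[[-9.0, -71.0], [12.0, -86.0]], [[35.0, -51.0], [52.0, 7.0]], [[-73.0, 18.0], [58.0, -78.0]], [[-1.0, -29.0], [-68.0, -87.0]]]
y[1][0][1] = -51.0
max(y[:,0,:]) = 35.0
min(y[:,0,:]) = -73.0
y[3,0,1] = -29.0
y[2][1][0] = 58.0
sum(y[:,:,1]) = -377.0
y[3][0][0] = -1.0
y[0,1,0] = 12.0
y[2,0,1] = 18.0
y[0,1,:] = [12.0, -86.0]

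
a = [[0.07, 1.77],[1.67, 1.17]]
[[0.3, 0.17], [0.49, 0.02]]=a @ [[0.18, -0.06], [0.16, 0.1]]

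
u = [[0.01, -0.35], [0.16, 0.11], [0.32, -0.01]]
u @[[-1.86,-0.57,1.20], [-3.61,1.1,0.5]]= [[1.24,  -0.39,  -0.16], [-0.69,  0.03,  0.25], [-0.56,  -0.19,  0.38]]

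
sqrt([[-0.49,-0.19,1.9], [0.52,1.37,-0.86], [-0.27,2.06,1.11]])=[[0.14, -0.64, 1.11], [0.26, 1.35, -0.43], [-0.31, 0.70, 1.32]]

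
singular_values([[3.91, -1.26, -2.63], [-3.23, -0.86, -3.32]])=[5.09, 4.48]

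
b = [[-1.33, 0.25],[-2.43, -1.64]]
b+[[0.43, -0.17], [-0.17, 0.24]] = [[-0.90, 0.08],[-2.6, -1.40]]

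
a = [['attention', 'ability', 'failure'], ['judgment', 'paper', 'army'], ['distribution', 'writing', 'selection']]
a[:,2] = ['failure', 'army', 'selection']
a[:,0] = ['attention', 'judgment', 'distribution']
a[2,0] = 'distribution'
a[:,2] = ['failure', 'army', 'selection']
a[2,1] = 'writing'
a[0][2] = 'failure'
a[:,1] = ['ability', 'paper', 'writing']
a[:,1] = ['ability', 'paper', 'writing']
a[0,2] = 'failure'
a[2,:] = ['distribution', 'writing', 'selection']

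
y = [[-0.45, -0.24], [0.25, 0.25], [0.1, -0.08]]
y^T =[[-0.45, 0.25, 0.1], [-0.24, 0.25, -0.08]]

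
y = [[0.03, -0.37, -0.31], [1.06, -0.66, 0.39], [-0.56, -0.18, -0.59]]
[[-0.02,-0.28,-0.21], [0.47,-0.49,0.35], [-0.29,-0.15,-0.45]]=y @ [[0.44,0.03,0.07],[0.03,0.78,-0.01],[0.07,-0.01,0.7]]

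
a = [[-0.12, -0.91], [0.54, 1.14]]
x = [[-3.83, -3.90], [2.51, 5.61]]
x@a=[[-1.65, -0.96],[2.73, 4.11]]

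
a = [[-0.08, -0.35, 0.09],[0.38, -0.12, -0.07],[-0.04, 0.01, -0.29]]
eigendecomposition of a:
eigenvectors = [[(-0.03-0.69j), -0.03+0.69j, (0.05+0j)], [(-0.72+0j), (-0.72-0j), (0.28+0j)], [0.05+0.04j, 0.05-0.04j, 0.96+0.00j]]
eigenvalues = [(-0.1+0.37j), (-0.1-0.37j), (-0.29+0j)]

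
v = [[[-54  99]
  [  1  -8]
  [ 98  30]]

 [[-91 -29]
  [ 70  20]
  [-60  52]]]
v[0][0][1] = 99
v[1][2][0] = -60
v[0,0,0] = -54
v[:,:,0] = [[-54, 1, 98], [-91, 70, -60]]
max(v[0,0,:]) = 99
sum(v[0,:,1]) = 121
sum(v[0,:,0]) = 45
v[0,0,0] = -54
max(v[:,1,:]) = 70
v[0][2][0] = 98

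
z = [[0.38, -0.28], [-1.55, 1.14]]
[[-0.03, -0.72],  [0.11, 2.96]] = z @ [[-0.1, -2.77], [-0.04, -1.17]]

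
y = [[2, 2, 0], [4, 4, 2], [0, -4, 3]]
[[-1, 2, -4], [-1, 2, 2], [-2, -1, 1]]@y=[[6, 22, -8], [6, -2, 10], [-8, -12, 1]]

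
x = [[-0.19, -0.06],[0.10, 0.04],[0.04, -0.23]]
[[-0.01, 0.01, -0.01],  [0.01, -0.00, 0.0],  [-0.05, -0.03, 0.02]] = x@[[-0.01, -0.09, 0.07], [0.21, 0.1, -0.07]]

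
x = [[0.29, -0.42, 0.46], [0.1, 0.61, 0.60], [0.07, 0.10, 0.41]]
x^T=[[0.29, 0.10, 0.07], [-0.42, 0.61, 0.10], [0.46, 0.60, 0.41]]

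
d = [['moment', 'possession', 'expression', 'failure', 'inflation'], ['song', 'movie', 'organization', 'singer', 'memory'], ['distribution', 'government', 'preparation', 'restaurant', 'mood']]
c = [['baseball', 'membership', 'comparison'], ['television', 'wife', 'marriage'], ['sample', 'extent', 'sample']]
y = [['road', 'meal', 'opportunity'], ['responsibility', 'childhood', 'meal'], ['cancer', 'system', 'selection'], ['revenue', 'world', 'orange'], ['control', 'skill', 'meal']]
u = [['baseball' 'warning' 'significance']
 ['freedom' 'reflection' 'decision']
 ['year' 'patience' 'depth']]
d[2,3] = 'restaurant'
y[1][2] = 'meal'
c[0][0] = 'baseball'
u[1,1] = 'reflection'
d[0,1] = 'possession'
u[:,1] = ['warning', 'reflection', 'patience']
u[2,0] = 'year'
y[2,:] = ['cancer', 'system', 'selection']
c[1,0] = 'television'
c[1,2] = 'marriage'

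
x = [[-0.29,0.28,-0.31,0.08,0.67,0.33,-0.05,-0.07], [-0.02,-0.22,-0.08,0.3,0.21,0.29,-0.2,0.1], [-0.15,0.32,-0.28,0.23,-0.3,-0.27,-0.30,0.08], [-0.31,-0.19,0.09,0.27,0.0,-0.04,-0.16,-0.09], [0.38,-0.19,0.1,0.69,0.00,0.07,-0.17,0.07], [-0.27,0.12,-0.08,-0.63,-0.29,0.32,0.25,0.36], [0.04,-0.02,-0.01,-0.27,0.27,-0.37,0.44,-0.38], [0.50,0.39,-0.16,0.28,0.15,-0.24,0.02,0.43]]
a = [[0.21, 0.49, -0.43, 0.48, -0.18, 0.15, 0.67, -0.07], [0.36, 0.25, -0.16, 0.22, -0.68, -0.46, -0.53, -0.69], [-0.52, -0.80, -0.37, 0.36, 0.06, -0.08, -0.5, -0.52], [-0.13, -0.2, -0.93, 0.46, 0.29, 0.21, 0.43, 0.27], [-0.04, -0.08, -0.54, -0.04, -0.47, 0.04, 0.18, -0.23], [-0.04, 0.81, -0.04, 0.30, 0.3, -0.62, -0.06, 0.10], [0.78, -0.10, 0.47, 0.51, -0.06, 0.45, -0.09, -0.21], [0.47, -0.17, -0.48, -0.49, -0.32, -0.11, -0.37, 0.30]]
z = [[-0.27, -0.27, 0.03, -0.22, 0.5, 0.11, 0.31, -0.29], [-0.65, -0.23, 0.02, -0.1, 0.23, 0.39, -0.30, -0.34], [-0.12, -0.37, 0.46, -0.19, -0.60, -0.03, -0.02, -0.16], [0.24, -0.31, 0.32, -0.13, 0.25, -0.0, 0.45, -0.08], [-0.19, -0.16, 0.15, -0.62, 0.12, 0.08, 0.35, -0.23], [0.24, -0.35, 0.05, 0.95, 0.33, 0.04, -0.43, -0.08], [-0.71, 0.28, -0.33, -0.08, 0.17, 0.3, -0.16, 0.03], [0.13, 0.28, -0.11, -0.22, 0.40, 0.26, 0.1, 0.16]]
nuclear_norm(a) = 7.71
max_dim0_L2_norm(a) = 1.4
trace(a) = -0.33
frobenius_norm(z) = 2.49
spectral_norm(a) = 1.59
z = a @ x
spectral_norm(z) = 1.47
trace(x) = 0.67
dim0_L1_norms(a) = [2.55, 2.9, 3.42, 2.86, 2.36, 2.12, 2.83, 2.39]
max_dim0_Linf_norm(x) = 0.69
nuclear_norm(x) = 5.31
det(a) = -0.00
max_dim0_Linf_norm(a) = 0.93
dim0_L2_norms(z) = [1.09, 0.81, 0.68, 1.21, 1.02, 0.58, 0.86, 0.56]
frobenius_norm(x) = 2.21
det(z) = 0.00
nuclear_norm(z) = 5.40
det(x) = -0.00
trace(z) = -0.01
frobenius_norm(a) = 3.22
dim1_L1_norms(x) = [2.08, 1.42, 1.93, 1.15, 1.67, 2.32, 1.8, 2.17]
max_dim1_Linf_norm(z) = 0.95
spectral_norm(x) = 1.31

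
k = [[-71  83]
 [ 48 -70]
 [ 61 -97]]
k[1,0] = 48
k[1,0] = 48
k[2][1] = -97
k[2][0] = 61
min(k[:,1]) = -97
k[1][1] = -70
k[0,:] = [-71, 83]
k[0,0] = -71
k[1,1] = -70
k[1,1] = -70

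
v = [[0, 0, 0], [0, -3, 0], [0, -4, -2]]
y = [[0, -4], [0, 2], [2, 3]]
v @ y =[[0, 0], [0, -6], [-4, -14]]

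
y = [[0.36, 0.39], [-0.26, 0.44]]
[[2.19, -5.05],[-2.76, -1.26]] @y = [[2.10, -1.37], [-0.67, -1.63]]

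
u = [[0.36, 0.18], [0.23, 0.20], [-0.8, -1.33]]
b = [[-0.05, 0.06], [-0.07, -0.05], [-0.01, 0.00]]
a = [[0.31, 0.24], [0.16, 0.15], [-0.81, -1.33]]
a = b + u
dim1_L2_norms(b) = [0.08, 0.09, 0.01]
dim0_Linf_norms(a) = [0.81, 1.33]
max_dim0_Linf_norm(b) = 0.07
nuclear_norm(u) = 1.84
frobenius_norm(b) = 0.12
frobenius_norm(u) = 1.63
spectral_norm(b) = 0.09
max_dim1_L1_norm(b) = 0.12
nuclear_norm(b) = 0.16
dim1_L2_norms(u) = [0.4, 0.3, 1.55]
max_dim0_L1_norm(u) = 1.71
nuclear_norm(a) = 1.76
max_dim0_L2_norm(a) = 1.36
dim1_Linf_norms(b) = [0.06, 0.07, 0.01]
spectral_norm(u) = 1.62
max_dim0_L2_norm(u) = 1.36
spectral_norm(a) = 1.61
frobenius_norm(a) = 1.62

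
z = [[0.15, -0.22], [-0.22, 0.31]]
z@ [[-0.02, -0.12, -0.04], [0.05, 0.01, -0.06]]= [[-0.01, -0.02, 0.01],[0.02, 0.03, -0.01]]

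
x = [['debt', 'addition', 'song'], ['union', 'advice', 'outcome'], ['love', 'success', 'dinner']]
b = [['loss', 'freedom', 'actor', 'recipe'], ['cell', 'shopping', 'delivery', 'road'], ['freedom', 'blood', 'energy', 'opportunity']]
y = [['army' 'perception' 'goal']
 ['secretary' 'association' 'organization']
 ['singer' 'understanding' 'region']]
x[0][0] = 'debt'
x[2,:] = ['love', 'success', 'dinner']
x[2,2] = 'dinner'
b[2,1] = 'blood'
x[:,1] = ['addition', 'advice', 'success']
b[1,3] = 'road'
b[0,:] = ['loss', 'freedom', 'actor', 'recipe']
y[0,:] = ['army', 'perception', 'goal']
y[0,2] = 'goal'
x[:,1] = ['addition', 'advice', 'success']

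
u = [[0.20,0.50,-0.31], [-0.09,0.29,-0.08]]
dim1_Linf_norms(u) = [0.5, 0.29]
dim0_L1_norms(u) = [0.29, 0.79, 0.39]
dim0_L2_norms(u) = [0.22, 0.58, 0.32]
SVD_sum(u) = [[0.14,  0.53,  -0.29],[0.06,  0.23,  -0.13]] + [[0.06,-0.03,-0.02],[-0.15,0.06,0.05]]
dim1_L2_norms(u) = [0.62, 0.31]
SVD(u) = [[-0.92, -0.40], [-0.4, 0.92]] @ diag([0.6718726926817955, 0.18244748512521042]) @ [[-0.22, -0.85, 0.47], [-0.89, 0.38, 0.27]]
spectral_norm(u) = 0.67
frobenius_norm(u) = 0.70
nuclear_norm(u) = 0.85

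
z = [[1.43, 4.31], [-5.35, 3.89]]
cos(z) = [[-39.60, -22.30], [27.68, -52.33]]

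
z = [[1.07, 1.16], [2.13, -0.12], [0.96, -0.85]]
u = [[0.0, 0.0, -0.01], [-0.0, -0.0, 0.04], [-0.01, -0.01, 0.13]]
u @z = [[-0.01,  0.01], [0.04,  -0.03], [0.09,  -0.12]]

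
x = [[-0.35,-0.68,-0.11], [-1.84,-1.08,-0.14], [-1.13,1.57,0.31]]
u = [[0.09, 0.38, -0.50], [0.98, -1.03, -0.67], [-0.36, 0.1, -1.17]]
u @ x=[[-0.17,-1.26,-0.22], [2.31,-0.61,-0.17], [1.26,-1.70,-0.34]]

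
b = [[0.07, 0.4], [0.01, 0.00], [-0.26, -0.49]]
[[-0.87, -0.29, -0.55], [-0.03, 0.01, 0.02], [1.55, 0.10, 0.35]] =b @ [[-2.76, 1.43, 1.84], [-1.69, -0.97, -1.7]]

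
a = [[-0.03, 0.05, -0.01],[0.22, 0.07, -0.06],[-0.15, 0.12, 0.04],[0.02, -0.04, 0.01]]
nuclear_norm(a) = 0.45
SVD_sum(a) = [[-0.03, 0.0, 0.01], [0.21, -0.02, -0.06], [-0.16, 0.01, 0.04], [0.02, -0.0, -0.01]] + [[0.00,0.05,-0.0], [0.01,0.09,-0.01], [0.01,0.11,-0.01], [-0.00,-0.04,0.0]] + [[-0.0,-0.00,-0.01],[0.00,0.0,0.0],[0.00,0.00,0.01],[0.00,0.00,0.01]]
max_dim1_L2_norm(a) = 0.24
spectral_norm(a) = 0.28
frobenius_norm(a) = 0.32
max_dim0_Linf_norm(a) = 0.22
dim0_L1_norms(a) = [0.42, 0.28, 0.12]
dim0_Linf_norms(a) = [0.22, 0.12, 0.06]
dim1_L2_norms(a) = [0.06, 0.24, 0.2, 0.05]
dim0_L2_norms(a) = [0.27, 0.15, 0.07]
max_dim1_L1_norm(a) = 0.35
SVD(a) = [[-0.11, -0.32, 0.68], [0.79, -0.59, -0.15], [-0.59, -0.70, -0.40], [0.07, 0.26, -0.59]] @ diag([0.2783546424560648, 0.15198696955829577, 0.020461038772311563]) @ [[0.96, -0.09, -0.25], [-0.07, -0.99, 0.09], [-0.26, -0.07, -0.96]]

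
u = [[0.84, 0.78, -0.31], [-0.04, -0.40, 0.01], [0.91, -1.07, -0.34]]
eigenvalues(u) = [0.44, 0.04, -0.38]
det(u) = -0.01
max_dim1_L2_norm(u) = 1.45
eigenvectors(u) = [[-0.63, -0.37, 0.15], [0.02, 0.01, 0.16], [-0.77, -0.93, 0.98]]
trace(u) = 0.10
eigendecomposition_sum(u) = [[0.89, 1.27, -0.34], [-0.03, -0.04, 0.01], [1.09, 1.54, -0.41]] + [[-0.04,-0.15,0.03], [0.00,0.01,-0.00], [-0.10,-0.37,0.08]] + [[-0.01, -0.34, -0.00], [-0.01, -0.36, -0.00], [-0.07, -2.24, -0.0]]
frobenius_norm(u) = 1.91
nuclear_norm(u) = 2.70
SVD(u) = [[0.05, 0.97, -0.24], [-0.20, -0.23, -0.95], [-0.98, 0.09, 0.18]] @ diag([1.4715030404042957, 1.2227289924853635, 0.0035514809082828826]) @ [[-0.57,0.79,0.22], [0.74,0.61,-0.27], [0.35,-0.0,0.94]]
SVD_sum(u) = [[-0.04, 0.05, 0.01],[0.17, -0.23, -0.06],[0.83, -1.14, -0.31]] + [[0.88, 0.73, -0.32],[-0.21, -0.17, 0.08],[0.08, 0.07, -0.03]] + [[-0.0, 0.00, -0.00], [-0.0, 0.00, -0.00], [0.00, -0.0, 0.00]]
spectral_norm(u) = 1.47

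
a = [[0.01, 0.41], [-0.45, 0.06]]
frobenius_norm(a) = 0.61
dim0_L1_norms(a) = [0.46, 0.47]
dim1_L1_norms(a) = [0.42, 0.51]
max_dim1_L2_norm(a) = 0.45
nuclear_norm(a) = 0.86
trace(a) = 0.07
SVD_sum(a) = [[-0.16, 0.09], [-0.38, 0.2]] + [[0.17, 0.32], [-0.07, -0.14]]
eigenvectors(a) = [[-0.04+0.69j, -0.04-0.69j],  [(-0.72+0j), -0.72-0.00j]]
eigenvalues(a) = [(0.04+0.43j), (0.04-0.43j)]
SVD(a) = [[0.40,0.92],[0.92,-0.40]] @ diag([0.46343768830937343, 0.39940644593504504]) @ [[-0.88,0.47], [0.47,0.88]]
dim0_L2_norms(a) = [0.45, 0.41]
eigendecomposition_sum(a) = [[0.22j, (0.21-0.02j)],[(-0.23+0.02j), 0.03+0.21j]] + [[-0.22j, (0.21+0.02j)], [-0.23-0.02j, (0.03-0.21j)]]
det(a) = 0.19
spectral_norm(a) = 0.46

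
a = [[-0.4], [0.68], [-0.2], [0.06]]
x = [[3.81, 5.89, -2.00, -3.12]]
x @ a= [[2.69]]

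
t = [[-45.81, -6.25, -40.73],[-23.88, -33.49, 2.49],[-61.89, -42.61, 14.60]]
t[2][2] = 14.6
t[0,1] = -6.25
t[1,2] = 2.49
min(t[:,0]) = -61.89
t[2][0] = -61.89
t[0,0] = -45.81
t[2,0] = -61.89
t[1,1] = -33.49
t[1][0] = -23.88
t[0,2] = -40.73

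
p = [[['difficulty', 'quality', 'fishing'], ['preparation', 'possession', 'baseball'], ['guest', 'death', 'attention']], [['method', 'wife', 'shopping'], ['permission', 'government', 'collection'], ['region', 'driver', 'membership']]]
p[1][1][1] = 'government'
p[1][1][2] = 'collection'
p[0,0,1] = 'quality'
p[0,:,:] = [['difficulty', 'quality', 'fishing'], ['preparation', 'possession', 'baseball'], ['guest', 'death', 'attention']]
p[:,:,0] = [['difficulty', 'preparation', 'guest'], ['method', 'permission', 'region']]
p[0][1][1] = 'possession'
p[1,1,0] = 'permission'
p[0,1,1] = 'possession'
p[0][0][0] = 'difficulty'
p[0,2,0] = 'guest'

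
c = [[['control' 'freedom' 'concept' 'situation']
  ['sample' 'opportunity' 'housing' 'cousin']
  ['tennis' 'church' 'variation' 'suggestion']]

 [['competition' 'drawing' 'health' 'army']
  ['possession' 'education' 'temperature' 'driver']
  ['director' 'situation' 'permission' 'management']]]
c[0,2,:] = ['tennis', 'church', 'variation', 'suggestion']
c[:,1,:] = [['sample', 'opportunity', 'housing', 'cousin'], ['possession', 'education', 'temperature', 'driver']]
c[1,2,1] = 'situation'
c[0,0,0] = 'control'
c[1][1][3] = 'driver'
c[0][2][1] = 'church'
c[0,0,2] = 'concept'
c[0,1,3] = 'cousin'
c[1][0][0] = 'competition'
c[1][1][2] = 'temperature'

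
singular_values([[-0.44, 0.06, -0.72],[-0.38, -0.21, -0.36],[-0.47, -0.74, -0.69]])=[1.41, 0.52, 0.11]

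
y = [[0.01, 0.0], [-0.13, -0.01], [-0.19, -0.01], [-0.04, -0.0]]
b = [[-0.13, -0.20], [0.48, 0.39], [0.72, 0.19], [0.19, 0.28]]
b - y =[[-0.14, -0.20], [0.61, 0.40], [0.91, 0.20], [0.23, 0.28]]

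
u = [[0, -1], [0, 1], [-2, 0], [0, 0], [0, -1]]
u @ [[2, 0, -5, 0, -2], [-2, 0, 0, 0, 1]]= [[2, 0, 0, 0, -1], [-2, 0, 0, 0, 1], [-4, 0, 10, 0, 4], [0, 0, 0, 0, 0], [2, 0, 0, 0, -1]]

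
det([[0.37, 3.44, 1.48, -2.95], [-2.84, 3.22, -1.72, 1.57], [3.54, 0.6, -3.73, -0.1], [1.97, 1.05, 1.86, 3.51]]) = -537.992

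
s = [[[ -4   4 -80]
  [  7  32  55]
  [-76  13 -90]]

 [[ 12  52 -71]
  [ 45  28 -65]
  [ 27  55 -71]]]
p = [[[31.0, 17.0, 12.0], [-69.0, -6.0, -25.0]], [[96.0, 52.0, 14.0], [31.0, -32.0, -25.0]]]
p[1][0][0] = 96.0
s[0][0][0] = -4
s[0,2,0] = -76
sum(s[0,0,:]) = -80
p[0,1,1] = -6.0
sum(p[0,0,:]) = 60.0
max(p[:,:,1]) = 52.0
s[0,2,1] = 13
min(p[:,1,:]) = -69.0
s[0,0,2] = -80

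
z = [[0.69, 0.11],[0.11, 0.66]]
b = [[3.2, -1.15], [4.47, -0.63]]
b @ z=[[2.08,  -0.41], [3.01,  0.08]]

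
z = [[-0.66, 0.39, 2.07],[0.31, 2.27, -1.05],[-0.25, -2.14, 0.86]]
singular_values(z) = [3.49, 2.1, 0.0]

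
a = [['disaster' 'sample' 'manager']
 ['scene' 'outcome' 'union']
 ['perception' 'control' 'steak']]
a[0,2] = 'manager'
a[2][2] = 'steak'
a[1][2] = 'union'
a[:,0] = ['disaster', 'scene', 'perception']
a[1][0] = 'scene'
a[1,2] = 'union'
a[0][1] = 'sample'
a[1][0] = 'scene'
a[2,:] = ['perception', 'control', 'steak']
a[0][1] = 'sample'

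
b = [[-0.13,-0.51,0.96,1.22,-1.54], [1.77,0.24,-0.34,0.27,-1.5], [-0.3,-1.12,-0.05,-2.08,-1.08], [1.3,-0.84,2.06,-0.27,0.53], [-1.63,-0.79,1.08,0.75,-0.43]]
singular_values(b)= [2.98, 2.83, 2.63, 2.42, 0.02]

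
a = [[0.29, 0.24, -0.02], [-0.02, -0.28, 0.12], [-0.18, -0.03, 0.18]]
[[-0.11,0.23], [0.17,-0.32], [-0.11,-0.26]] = a@ [[0.26, 0.19], [-0.83, 0.64], [-0.48, -1.16]]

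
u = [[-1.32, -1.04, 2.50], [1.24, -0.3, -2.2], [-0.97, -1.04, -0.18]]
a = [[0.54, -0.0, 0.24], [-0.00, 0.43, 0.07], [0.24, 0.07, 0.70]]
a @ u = [[-0.95, -0.81, 1.31], [0.47, -0.2, -0.96], [-0.91, -1.00, 0.32]]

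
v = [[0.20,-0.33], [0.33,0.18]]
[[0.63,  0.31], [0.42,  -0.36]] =v@[[1.73, -0.45], [-0.86, -1.20]]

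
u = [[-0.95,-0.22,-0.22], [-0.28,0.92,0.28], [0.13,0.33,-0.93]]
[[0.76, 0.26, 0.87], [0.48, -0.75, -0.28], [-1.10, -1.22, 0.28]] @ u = [[-0.68, 0.36, -0.90],[-0.28, -0.89, -0.06],[1.42, -0.79, -0.36]]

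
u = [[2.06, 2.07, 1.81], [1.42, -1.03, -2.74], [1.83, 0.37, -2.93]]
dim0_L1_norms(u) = [5.31, 3.47, 7.48]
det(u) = 10.90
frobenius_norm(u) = 5.87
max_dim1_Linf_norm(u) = 2.93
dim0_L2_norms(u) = [3.1, 2.34, 4.4]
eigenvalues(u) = [2.92, -3.86, -0.97]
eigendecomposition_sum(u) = [[2.68, 1.42, 0.16], [0.37, 0.19, 0.02], [0.86, 0.46, 0.05]] + [[-0.72,0.25,2.12],[1.25,-0.43,-3.70],[0.91,-0.31,-2.71]] + [[0.10, 0.41, -0.48], [-0.19, -0.8, 0.93], [0.06, 0.23, -0.27]]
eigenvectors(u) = [[-0.94,-0.42,0.44], [-0.13,0.73,-0.86], [-0.30,0.54,0.25]]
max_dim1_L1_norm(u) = 5.94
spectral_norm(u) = 4.76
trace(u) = -1.90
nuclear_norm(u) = 8.81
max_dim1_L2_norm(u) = 3.47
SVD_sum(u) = [[-0.48, 0.33, 1.33], [1.05, -0.73, -2.95], [1.05, -0.72, -2.94]] + [[2.46, 1.86, 0.42], [0.11, 0.08, 0.02], [1.01, 0.76, 0.17]] + [[0.08, -0.12, 0.06],[0.26, -0.39, 0.19],[-0.22, 0.33, -0.16]]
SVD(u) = [[0.31, 0.92, -0.23],[-0.67, 0.04, -0.74],[-0.67, 0.38, 0.64]] @ diag([4.763564083333141, 3.362356990015142, 0.6805973080131916]) @ [[-0.33, 0.23, 0.92], [0.79, 0.6, 0.13], [-0.52, 0.77, -0.37]]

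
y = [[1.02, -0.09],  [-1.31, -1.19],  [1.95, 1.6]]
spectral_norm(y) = 3.17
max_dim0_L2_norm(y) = 2.56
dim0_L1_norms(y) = [4.28, 2.88]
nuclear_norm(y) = 3.88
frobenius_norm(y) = 3.25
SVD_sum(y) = [[0.60, 0.46], [-1.40, -1.06], [2.01, 1.52]] + [[0.42, -0.55], [0.09, -0.13], [-0.06, 0.08]]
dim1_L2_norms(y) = [1.02, 1.77, 2.52]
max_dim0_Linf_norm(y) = 1.95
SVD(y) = [[-0.24, -0.97], [0.56, -0.22], [-0.80, 0.14]] @ diag([3.167954340551253, 0.7122255936025313]) @ [[-0.8, -0.60], [-0.6, 0.80]]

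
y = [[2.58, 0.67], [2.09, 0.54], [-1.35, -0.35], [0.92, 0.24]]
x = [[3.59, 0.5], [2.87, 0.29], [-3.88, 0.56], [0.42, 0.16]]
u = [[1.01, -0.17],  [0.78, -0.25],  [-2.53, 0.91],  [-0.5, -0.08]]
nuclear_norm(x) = 6.85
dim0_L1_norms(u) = [4.82, 1.41]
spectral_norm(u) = 3.02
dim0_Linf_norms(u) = [2.53, 0.91]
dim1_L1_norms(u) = [1.18, 1.03, 3.44, 0.58]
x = u + y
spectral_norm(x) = 6.03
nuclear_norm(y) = 3.83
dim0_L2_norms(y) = [3.7, 0.96]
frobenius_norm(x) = 6.09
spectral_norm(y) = 3.82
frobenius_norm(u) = 3.03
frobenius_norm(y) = 3.82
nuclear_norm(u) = 3.31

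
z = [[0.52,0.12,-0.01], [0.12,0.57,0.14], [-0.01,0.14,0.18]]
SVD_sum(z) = [[0.21, 0.31, 0.08], [0.31, 0.45, 0.12], [0.08, 0.12, 0.03]] + [[0.30,  -0.18,  -0.11],  [-0.18,  0.11,  0.06],  [-0.11,  0.06,  0.04]] + [[0.00, -0.01, 0.02], [-0.01, 0.01, -0.04], [0.02, -0.04, 0.11]]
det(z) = 0.04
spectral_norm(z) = 0.69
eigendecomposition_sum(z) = [[0.21, 0.31, 0.08], [0.31, 0.45, 0.12], [0.08, 0.12, 0.03]] + [[0.30, -0.18, -0.11], [-0.18, 0.11, 0.06], [-0.11, 0.06, 0.04]] + [[0.0, -0.01, 0.02], [-0.01, 0.01, -0.04], [0.02, -0.04, 0.11]]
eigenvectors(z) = [[0.56, 0.82, 0.13], [0.8, -0.49, -0.33], [0.21, -0.29, 0.94]]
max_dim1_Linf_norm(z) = 0.57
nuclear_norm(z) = 1.27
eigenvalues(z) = [0.69, 0.45, 0.13]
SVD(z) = [[-0.56, 0.82, 0.13],[-0.80, -0.49, -0.33],[-0.21, -0.29, 0.94]] @ diag([0.6896116198754544, 0.4513004870232458, 0.1290878931012994]) @ [[-0.56, -0.8, -0.21], [0.82, -0.49, -0.29], [0.13, -0.33, 0.94]]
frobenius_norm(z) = 0.83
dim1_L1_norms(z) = [0.65, 0.83, 0.33]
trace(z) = 1.27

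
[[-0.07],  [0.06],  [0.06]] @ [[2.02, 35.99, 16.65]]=[[-0.14,-2.52,-1.17], [0.12,2.16,1.0], [0.12,2.16,1.00]]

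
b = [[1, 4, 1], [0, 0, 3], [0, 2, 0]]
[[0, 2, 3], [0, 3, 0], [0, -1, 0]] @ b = [[0, 6, 6], [0, 0, 9], [0, 0, -3]]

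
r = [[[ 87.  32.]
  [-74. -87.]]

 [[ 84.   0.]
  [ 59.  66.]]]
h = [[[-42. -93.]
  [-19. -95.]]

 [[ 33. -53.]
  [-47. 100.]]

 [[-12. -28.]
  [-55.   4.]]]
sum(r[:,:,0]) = 156.0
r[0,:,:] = [[87.0, 32.0], [-74.0, -87.0]]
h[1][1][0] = -47.0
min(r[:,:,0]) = -74.0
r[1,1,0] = 59.0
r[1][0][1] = 0.0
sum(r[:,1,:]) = -36.0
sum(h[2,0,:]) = -40.0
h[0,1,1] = -95.0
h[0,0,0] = -42.0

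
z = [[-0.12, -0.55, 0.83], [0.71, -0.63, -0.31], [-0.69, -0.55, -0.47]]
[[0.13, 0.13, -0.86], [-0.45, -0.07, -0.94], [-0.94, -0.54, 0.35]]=z@[[0.31,  0.31,  -0.8], [0.73,  0.27,  0.87], [0.69,  0.38,  -0.58]]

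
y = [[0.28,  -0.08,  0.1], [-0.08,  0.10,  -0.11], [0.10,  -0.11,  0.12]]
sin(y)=[[0.27, -0.08, 0.10], [-0.08, 0.10, -0.11], [0.1, -0.11, 0.12]]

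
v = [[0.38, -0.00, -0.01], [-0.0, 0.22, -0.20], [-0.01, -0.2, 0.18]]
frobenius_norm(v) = 0.55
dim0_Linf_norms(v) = [0.38, 0.22, 0.2]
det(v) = -0.00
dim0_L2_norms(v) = [0.38, 0.3, 0.27]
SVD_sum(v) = [[0.03, 0.08, -0.07], [0.08, 0.2, -0.18], [-0.07, -0.18, 0.17]] + [[0.35, -0.08, 0.06], [-0.08, 0.02, -0.01], [0.06, -0.01, 0.01]] + [[-0.00, -0.00, -0.0],  [-0.00, -0.0, -0.00],  [-0.0, -0.00, -0.0]]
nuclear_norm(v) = 0.78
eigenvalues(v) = [-0.0, 0.38, 0.4]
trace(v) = 0.78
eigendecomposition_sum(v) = [[-0.00, -0.0, -0.00], [-0.00, -0.0, -0.0], [-0.00, -0.00, -0.0]] + [[0.35, -0.08, 0.06],[-0.08, 0.02, -0.01],[0.06, -0.01, 0.01]] + [[0.03, 0.08, -0.07], [0.08, 0.20, -0.18], [-0.07, -0.18, 0.17]]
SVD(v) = [[-0.28,0.96,0.02], [-0.71,-0.22,0.67], [0.65,0.18,0.74]] @ diag([0.40296940364545714, 0.37817238930741287, 0.001141792952869989]) @ [[-0.28, -0.71, 0.65], [0.96, -0.22, 0.18], [-0.02, -0.67, -0.74]]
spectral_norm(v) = 0.40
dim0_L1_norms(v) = [0.39, 0.42, 0.39]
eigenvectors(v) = [[-0.02,-0.96,-0.28], [-0.67,0.22,-0.71], [-0.74,-0.18,0.65]]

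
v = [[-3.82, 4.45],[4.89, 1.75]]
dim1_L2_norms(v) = [5.86, 5.19]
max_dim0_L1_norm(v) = 8.71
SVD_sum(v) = [[-4.84, 2.11], [3.46, -1.51]] + [[1.02, 2.34], [1.43, 3.26]]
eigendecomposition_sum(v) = [[-4.89,2.65], [2.91,-1.58]] + [[1.07,1.8], [1.98,3.33]]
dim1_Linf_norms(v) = [4.45, 4.89]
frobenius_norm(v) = 7.83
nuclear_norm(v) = 10.87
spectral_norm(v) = 6.50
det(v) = -28.45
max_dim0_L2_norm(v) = 6.21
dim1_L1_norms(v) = [8.27, 6.64]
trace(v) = -2.07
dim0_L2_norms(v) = [6.21, 4.78]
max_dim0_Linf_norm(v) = 4.89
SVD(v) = [[-0.81, 0.58], [0.58, 0.81]] @ diag([6.495505521378119, 4.379258843885157]) @ [[0.92, -0.40],[0.40, 0.92]]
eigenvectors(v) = [[-0.86, -0.48],[0.51, -0.88]]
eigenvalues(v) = [-6.47, 4.4]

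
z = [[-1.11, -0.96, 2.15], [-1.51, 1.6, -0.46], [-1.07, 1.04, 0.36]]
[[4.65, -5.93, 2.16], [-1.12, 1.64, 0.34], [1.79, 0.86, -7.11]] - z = [[5.76, -4.97, 0.01], [0.39, 0.04, 0.80], [2.86, -0.18, -7.47]]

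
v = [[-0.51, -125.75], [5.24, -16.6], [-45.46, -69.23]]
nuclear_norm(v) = 186.10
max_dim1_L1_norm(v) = 126.26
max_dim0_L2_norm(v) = 144.5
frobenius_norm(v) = 151.58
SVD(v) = [[-0.85, -0.49], [-0.11, -0.20], [-0.52, 0.85]] @ diag([146.24423507951906, 39.854339864139675]) @ [[0.16, 0.99], [-0.99, 0.16]]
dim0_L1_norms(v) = [51.21, 211.58]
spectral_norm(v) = 146.24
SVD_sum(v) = [[-19.86, -122.62], [-2.49, -15.35], [-12.09, -74.63]] + [[19.35,-3.13], [7.73,-1.25], [-33.37,5.40]]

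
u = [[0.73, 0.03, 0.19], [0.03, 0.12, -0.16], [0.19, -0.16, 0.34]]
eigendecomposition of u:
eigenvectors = [[0.92, 0.35, 0.17], [-0.05, 0.54, -0.84], [0.39, -0.76, -0.52]]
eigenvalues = [0.81, 0.37, 0.02]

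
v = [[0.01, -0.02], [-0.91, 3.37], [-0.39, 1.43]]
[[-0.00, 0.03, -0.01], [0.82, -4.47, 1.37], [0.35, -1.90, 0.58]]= v @ [[0.91, -0.31, 0.23],[0.49, -1.41, 0.47]]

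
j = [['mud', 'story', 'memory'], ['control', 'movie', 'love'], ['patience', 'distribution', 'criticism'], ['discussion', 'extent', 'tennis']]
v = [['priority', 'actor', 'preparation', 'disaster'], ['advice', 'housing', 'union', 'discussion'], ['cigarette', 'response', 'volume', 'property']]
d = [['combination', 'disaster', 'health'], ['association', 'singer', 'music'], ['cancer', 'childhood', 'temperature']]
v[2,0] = 'cigarette'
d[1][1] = 'singer'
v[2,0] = 'cigarette'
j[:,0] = ['mud', 'control', 'patience', 'discussion']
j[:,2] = ['memory', 'love', 'criticism', 'tennis']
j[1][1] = 'movie'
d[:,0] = ['combination', 'association', 'cancer']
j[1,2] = 'love'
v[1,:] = ['advice', 'housing', 'union', 'discussion']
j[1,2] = 'love'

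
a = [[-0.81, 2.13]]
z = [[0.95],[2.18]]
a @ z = [[3.87]]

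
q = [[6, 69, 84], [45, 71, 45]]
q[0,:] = [6, 69, 84]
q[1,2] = 45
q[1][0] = 45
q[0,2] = 84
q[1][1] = 71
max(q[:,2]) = 84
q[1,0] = 45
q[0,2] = 84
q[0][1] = 69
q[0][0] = 6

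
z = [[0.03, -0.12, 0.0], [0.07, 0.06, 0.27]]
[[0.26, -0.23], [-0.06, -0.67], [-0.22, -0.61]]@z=[[-0.01, -0.04, -0.06], [-0.05, -0.03, -0.18], [-0.05, -0.01, -0.16]]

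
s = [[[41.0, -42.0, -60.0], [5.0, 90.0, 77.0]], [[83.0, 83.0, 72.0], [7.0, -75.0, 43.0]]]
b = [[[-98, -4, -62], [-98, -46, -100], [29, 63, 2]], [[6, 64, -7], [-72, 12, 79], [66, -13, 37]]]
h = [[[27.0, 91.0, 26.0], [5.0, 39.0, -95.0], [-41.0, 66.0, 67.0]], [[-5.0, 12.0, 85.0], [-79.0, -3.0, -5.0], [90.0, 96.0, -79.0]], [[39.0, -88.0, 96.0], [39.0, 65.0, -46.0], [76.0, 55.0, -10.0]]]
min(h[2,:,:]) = -88.0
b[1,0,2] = -7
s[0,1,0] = 5.0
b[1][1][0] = -72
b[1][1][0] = -72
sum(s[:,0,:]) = 177.0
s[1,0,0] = 83.0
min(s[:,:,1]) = -75.0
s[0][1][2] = 77.0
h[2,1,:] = [39.0, 65.0, -46.0]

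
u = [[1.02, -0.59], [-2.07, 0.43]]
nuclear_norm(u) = 2.72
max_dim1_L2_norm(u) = 2.11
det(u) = -0.78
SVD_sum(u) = [[1.1, -0.31], [-2.03, 0.58]] + [[-0.08, -0.28],[-0.04, -0.15]]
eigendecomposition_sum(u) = [[1.18, -0.48], [-1.69, 0.69]] + [[-0.16, -0.11], [-0.38, -0.26]]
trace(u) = 1.45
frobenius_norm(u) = 2.42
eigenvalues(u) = [1.87, -0.42]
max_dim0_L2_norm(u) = 2.31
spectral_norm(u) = 2.40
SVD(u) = [[-0.48, 0.88], [0.88, 0.48]] @ diag([2.3982891160722613, 0.32635765002421696]) @ [[-0.96, 0.27], [-0.27, -0.96]]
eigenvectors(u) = [[0.57, 0.38], [-0.82, 0.93]]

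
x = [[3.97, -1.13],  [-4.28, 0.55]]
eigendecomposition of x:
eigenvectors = [[0.72, 0.24], [-0.69, 0.97]]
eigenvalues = [5.05, -0.53]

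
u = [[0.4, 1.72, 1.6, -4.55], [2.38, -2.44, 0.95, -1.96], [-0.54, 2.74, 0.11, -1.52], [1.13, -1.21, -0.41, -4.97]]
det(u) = -34.121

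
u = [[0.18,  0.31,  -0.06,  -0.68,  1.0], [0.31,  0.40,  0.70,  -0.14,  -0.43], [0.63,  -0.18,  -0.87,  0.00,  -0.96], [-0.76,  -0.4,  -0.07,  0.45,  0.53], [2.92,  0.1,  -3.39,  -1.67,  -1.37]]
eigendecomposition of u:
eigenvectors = [[0.26+0.00j, (-0.55+0.01j), (-0.55-0.01j), -0.48+0.00j, (-0.62+0j)], [-0.04+0.00j, (0.34-0.08j), (0.34+0.08j), (0.79+0j), -0.06+0.00j], [(-0.39+0j), 0.14-0.00j, (0.14+0j), -0.34+0.00j, -0.05+0.00j], [(0.16+0j), (-0.15+0.07j), (-0.15-0.07j), (0.02+0j), -0.70+0.00j], [(-0.87+0j), -0.72+0.00j, -0.72-0.00j, (-0.16+0j), -0.35+0.00j]]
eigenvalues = [(-3.47+0j), (1.13+0.14j), (1.13-0.14j), (-0.01+0j), 0j]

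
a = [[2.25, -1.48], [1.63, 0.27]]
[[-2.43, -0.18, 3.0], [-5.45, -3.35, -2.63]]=a @ [[-2.89, -1.66, -1.02], [-2.75, -2.4, -3.58]]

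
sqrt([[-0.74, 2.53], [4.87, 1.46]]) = [[0.70+1.18j, 0.69-0.63j], [1.33-1.21j, (1.31+0.64j)]]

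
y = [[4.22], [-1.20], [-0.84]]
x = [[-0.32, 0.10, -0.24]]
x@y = [[-1.27]]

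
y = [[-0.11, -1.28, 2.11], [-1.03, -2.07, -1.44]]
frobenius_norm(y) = 3.68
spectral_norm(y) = 2.73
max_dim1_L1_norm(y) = 4.54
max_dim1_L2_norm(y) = 2.72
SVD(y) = [[-0.20, 0.98],  [0.98, 0.2]] @ diag([2.733992720747072, 2.459122567685885]) @ [[-0.36, -0.65, -0.67], [-0.13, -0.68, 0.73]]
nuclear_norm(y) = 5.19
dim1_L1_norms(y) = [3.5, 4.54]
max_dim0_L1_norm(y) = 3.55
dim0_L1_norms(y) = [1.14, 3.35, 3.55]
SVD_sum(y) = [[0.19, 0.35, 0.36], [-0.97, -1.74, -1.79]] + [[-0.3, -1.63, 1.75], [-0.06, -0.33, 0.35]]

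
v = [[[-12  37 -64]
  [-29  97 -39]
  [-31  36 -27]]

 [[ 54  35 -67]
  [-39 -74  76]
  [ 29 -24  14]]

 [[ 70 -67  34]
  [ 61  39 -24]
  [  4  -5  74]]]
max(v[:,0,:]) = 70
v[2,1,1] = 39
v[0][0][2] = -64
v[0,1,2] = -39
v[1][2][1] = -24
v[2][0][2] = 34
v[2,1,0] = 61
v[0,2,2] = -27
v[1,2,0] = 29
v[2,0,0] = 70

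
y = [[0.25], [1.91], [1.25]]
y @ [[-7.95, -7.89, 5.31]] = [[-1.99, -1.97, 1.33], [-15.18, -15.07, 10.14], [-9.94, -9.86, 6.64]]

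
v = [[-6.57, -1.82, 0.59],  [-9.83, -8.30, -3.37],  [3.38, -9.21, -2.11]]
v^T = [[-6.57, -9.83, 3.38], [-1.82, -8.3, -9.21], [0.59, -3.37, -2.11]]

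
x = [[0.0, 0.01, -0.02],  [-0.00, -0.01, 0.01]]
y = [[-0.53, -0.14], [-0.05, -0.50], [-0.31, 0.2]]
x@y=[[0.01, -0.01], [-0.00, 0.01]]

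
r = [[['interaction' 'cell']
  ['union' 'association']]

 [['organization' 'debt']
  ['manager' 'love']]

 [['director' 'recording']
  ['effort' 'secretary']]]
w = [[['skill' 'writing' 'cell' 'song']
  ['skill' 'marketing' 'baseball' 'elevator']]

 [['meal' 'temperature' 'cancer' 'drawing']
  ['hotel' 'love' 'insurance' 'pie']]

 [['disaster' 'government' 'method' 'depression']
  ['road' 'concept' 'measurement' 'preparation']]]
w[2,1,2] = 'measurement'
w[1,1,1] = 'love'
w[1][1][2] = 'insurance'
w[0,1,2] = 'baseball'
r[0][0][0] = 'interaction'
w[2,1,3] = 'preparation'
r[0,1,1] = 'association'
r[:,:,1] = [['cell', 'association'], ['debt', 'love'], ['recording', 'secretary']]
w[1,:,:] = [['meal', 'temperature', 'cancer', 'drawing'], ['hotel', 'love', 'insurance', 'pie']]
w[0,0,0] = 'skill'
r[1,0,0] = 'organization'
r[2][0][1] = 'recording'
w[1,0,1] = 'temperature'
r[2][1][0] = 'effort'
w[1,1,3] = 'pie'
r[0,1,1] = 'association'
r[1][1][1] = 'love'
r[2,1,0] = 'effort'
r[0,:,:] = [['interaction', 'cell'], ['union', 'association']]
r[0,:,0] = ['interaction', 'union']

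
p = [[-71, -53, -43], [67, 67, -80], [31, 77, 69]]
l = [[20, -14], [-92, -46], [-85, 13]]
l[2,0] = -85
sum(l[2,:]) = -72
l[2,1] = 13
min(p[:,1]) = -53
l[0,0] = 20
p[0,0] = -71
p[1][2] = -80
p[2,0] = 31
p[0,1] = -53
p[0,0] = -71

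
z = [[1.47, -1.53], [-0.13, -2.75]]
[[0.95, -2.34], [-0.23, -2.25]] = z@[[0.7,-0.71], [0.05,0.85]]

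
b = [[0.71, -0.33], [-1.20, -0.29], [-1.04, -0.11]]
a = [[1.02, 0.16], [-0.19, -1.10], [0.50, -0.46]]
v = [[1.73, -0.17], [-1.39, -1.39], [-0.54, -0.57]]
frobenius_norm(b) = 1.80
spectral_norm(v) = 2.49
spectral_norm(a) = 1.24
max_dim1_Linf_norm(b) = 1.2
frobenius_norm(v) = 2.74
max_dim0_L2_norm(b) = 1.74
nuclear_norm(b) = 2.18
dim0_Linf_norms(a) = [1.02, 1.1]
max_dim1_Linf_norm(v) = 1.73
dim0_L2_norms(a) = [1.15, 1.2]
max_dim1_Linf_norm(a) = 1.1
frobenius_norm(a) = 1.67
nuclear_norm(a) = 2.35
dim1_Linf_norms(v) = [1.73, 1.39, 0.57]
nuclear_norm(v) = 3.63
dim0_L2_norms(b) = [1.74, 0.45]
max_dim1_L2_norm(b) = 1.23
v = a + b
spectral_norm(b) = 1.74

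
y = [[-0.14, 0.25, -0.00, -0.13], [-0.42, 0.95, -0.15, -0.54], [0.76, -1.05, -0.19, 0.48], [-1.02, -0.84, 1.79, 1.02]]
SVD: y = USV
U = [[0.06, -0.16, -0.89, 0.43], [0.28, -0.54, 0.44, 0.66], [-0.16, 0.77, 0.15, 0.6], [-0.95, -0.30, 0.05, 0.12]]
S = [2.53, 1.74, 0.0, 0.0]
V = [[0.29, 0.49, -0.67, -0.47], [0.65, -0.64, -0.34, 0.22], [-0.69, -0.29, -0.64, 0.19], [-0.15, -0.52, 0.14, -0.83]]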